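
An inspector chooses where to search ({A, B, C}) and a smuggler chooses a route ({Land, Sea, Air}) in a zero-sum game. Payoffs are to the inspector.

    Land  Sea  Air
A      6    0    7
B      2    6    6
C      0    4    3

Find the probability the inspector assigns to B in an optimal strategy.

Row minima: A → 0, B → 2, C → 0; maximin = 2.
Column maxima: Land → 6, Sea → 6, Air → 7; minimax = 6.
2 ≠ 6, so there is no saddle point; optimal play is mixed.
C is strictly dominated by B, so the inspector never plays it.
Air is strictly dominated by Land (it gives the inspector strictly more in every row), so the smuggler never plays it.
On the remaining 2×2 (A, B vs Land, Sea):
Let the inspector play A with probability p. Expected payoff against Land: 6p + 2(1−p) = 4p + 2; against Sea: 0p + 6(1−p) = −6p + 6.
Setting these equal: 4p + 2 = −6p + 6 ⇒ 10p = 4 ⇒ p = 2/5, and the value is (4)·(2/5) + 2 = 18/5.
For the smuggler: with q = P(Land), equating A's and B's payoffs gives 6q = −4q + 6 ⇒ q = 3/5.

3/5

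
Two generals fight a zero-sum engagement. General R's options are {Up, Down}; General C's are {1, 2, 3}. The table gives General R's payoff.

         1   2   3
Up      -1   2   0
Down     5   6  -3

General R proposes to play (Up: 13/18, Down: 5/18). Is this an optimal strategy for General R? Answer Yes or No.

Against 1 this mix gives (13/18)·(-1) + (5/18)·5 = 2/3.
Against 2 this mix gives (13/18)·2 + (5/18)·6 = 28/9.
Against 3 this mix gives (13/18)·0 + (5/18)·(-3) = -5/6.
General C will play 3, holding General R to -5/6. Shifting weight toward the row that does better against 3 would raise this floor (the equalizing mix achieves -1/3 against both 3 and 1), so the proposed strategy is not optimal.

No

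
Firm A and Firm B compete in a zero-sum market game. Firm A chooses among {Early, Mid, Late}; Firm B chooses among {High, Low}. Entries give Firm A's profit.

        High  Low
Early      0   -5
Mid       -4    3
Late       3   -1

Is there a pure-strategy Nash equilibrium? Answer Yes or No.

No

Row minima: Early → -5, Mid → -4, Late → -1; maximin = -1.
Column maxima: High → 3, Low → 3; minimax = 3.
-1 ≠ 3, so no pure-strategy equilibrium exists.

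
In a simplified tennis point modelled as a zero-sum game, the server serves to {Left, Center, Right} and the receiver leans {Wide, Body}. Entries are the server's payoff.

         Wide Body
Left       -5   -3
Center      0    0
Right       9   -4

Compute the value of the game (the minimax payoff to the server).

0

Row minima: Left → -5, Center → 0, Right → -4; maximin = 0.
Column maxima: Wide → 9, Body → 0; minimax = 0.
Since maximin = minimax = 0, there is a saddle point and the value is 0.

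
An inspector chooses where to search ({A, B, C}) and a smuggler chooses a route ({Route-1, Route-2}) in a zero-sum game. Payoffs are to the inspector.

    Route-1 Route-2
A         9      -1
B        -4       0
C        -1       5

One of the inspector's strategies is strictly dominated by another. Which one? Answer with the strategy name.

B

C gives a strictly higher payoff than B against every column: -1 > -4, 5 > 0.
So B is strictly dominated and the inspector never plays it.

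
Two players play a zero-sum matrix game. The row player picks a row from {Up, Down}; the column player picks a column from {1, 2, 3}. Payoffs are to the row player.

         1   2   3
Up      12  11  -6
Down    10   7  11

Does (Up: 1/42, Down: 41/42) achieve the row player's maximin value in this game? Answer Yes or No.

No

Against 1 this mix gives (1/42)·12 + (41/42)·10 = 211/21.
Against 2 this mix gives (1/42)·11 + (41/42)·7 = 149/21.
Against 3 this mix gives (1/42)·(-6) + (41/42)·11 = 445/42.
The column player will play 2, holding the row player to 149/21. Shifting weight toward the row that does better against 2 would raise this floor (the equalizing mix achieves 163/21 against both 2 and 3), so the proposed strategy is not optimal.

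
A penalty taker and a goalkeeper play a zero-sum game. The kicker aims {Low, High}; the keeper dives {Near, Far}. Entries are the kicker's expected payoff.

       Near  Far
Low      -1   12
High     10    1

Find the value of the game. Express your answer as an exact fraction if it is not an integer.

Row minima: Low → -1, High → 1; maximin = 1.
Column maxima: Near → 10, Far → 12; minimax = 10.
1 ≠ 10, so there is no saddle point; optimal play is mixed.
Let the kicker play Low with probability p. Expected payoff against Near: (-1)p + 10(1−p) = −11p + 10; against Far: 12p + 1(1−p) = 11p + 1.
Setting these equal: −11p + 10 = 11p + 1 ⇒ −22p = -9 ⇒ p = 9/22, and the value is (-11)·(9/22) + 10 = 11/2.
For the keeper: with q = P(Near), equating Low's and High's payoffs gives −13q + 12 = 9q + 1 ⇒ q = 1/2.

11/2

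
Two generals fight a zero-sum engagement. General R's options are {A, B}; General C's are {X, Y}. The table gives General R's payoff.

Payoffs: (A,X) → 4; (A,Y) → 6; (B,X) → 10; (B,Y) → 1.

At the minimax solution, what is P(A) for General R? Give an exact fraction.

Row minima: A → 4, B → 1; maximin = 4.
Column maxima: X → 10, Y → 6; minimax = 6.
4 ≠ 6, so there is no saddle point; optimal play is mixed.
Let General R play A with probability p. Expected payoff against X: 4p + 10(1−p) = −6p + 10; against Y: 6p + 1(1−p) = 5p + 1.
Setting these equal: −6p + 10 = 5p + 1 ⇒ −11p = -9 ⇒ p = 9/11, and the value is (-6)·(9/11) + 10 = 56/11.
For General C: with q = P(X), equating A's and B's payoffs gives −2q + 6 = 9q + 1 ⇒ q = 5/11.

9/11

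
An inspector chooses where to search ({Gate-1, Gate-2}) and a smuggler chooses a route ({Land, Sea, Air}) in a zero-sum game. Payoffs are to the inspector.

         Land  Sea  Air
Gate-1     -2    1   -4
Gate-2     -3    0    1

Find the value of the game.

-7/3

Row minima: Gate-1 → -4, Gate-2 → -3; maximin = -3.
Column maxima: Land → -2, Sea → 1, Air → 1; minimax = -2.
-3 ≠ -2, so there is no saddle point; optimal play is mixed.
Sea is strictly dominated by Land (it gives the inspector strictly more in every row), so the smuggler never plays it.
On the remaining 2×2 (Gate-1, Gate-2 vs Land, Air):
Let the inspector play Gate-1 with probability p. Expected payoff against Land: (-2)p + (-3)(1−p) = p − 3; against Air: (-4)p + 1(1−p) = −5p + 1.
Setting these equal: p − 3 = −5p + 1 ⇒ 6p = 4 ⇒ p = 2/3, and the value is (1)·(2/3) − 3 = -7/3.
For the smuggler: with q = P(Land), equating Gate-1's and Gate-2's payoffs gives 2q − 4 = −4q + 1 ⇒ q = 5/6.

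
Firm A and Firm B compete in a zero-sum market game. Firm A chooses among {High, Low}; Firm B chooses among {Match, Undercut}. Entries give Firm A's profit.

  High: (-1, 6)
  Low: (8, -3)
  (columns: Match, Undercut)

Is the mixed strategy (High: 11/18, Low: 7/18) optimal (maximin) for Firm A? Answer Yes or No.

Yes

Against Match this mix gives (11/18)·(-1) + (7/18)·8 = 5/2.
Against Undercut this mix gives (11/18)·6 + (7/18)·(-3) = 5/2.
All of Firm B's active replies (Match, Undercut) yield 5/2, and no column does worse for Firm A. The mix makes Firm B indifferent and guarantees 5/2, so it is optimal.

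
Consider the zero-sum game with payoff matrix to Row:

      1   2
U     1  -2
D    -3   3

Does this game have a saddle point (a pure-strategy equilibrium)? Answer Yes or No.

No

Row minima: U → -2, D → -3; maximin = -2.
Column maxima: 1 → 1, 2 → 3; minimax = 1.
-2 ≠ 1, so no pure-strategy equilibrium exists.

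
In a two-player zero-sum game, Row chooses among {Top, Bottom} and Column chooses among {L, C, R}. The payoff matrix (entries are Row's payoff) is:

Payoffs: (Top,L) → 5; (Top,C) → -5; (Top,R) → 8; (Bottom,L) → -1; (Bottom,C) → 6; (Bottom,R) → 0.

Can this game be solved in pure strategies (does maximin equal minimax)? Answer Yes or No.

Row minima: Top → -5, Bottom → -1; maximin = -1.
Column maxima: L → 5, C → 6, R → 8; minimax = 5.
-1 ≠ 5, so no pure-strategy equilibrium exists.

No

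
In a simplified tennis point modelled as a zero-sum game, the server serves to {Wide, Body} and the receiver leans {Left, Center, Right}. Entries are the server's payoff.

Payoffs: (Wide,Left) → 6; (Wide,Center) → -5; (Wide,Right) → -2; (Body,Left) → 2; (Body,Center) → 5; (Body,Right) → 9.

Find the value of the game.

Row minima: Wide → -5, Body → 2; maximin = 2.
Column maxima: Left → 6, Center → 5, Right → 9; minimax = 5.
2 ≠ 5, so there is no saddle point; optimal play is mixed.
Right is strictly dominated by Center (it gives the server strictly more in every row), so the receiver never plays it.
On the remaining 2×2 (Wide, Body vs Left, Center):
Let the server play Wide with probability p. Expected payoff against Left: 6p + 2(1−p) = 4p + 2; against Center: (-5)p + 5(1−p) = −10p + 5.
Setting these equal: 4p + 2 = −10p + 5 ⇒ 14p = 3 ⇒ p = 3/14, and the value is (4)·(3/14) + 2 = 20/7.
For the receiver: with q = P(Left), equating Wide's and Body's payoffs gives 11q − 5 = −3q + 5 ⇒ q = 5/7.

20/7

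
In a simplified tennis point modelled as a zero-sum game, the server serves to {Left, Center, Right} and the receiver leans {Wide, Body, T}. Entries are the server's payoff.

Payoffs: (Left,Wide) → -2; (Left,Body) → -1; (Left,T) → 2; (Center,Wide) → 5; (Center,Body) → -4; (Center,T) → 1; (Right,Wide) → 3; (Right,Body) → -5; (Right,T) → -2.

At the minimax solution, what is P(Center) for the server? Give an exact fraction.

Row minima: Left → -2, Center → -4, Right → -5; maximin = -2.
Column maxima: Wide → 5, Body → -1, T → 2; minimax = -1.
-2 ≠ -1, so there is no saddle point; optimal play is mixed.
Right is strictly dominated by Center, so the server never plays it.
T is strictly dominated by Body (it gives the server strictly more in every row), so the receiver never plays it.
On the remaining 2×2 (Left, Center vs Wide, Body):
Let the server play Left with probability p. Expected payoff against Wide: (-2)p + 5(1−p) = −7p + 5; against Body: (-1)p + (-4)(1−p) = 3p − 4.
Setting these equal: −7p + 5 = 3p − 4 ⇒ −10p = -9 ⇒ p = 9/10, and the value is (-7)·(9/10) + 5 = -13/10.
For the receiver: with q = P(Wide), equating Left's and Center's payoffs gives −q − 1 = 9q − 4 ⇒ q = 3/10.

1/10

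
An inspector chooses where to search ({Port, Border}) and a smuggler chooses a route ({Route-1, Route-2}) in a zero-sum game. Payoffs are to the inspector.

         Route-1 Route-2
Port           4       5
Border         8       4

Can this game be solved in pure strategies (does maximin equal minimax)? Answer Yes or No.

Row minima: Port → 4, Border → 4; maximin = 4.
Column maxima: Route-1 → 8, Route-2 → 5; minimax = 5.
4 ≠ 5, so no pure-strategy equilibrium exists.

No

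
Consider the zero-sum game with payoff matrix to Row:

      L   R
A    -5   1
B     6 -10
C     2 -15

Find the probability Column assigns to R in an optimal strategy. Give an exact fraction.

Row minima: A → -5, B → -10, C → -15; maximin = -5.
Column maxima: L → 6, R → 1; minimax = 1.
-5 ≠ 1, so there is no saddle point; optimal play is mixed.
C is strictly dominated by B, so Row never plays it.
On the remaining 2×2 (A, B vs L, R):
Let Row play A with probability p. Expected payoff against L: (-5)p + 6(1−p) = −11p + 6; against R: 1p + (-10)(1−p) = 11p − 10.
Setting these equal: −11p + 6 = 11p − 10 ⇒ −22p = -16 ⇒ p = 8/11, and the value is (-11)·(8/11) + 6 = -2.
For Column: with q = P(L), equating A's and B's payoffs gives −6q + 1 = 16q − 10 ⇒ q = 1/2.

1/2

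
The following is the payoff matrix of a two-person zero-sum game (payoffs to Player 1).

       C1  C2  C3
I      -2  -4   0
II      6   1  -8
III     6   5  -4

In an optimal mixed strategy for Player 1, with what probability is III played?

4/13

Row minima: I → -4, II → -8, III → -4; maximin = -4.
Column maxima: C1 → 6, C2 → 5, C3 → 0; minimax = 0.
-4 ≠ 0, so there is no saddle point; optimal play is mixed.
C1 is strictly dominated by C2 (it gives Player 1 strictly more in every row), so Player 2 never plays it.
With C1 eliminated, II is strictly dominated by III (III gives Player 1 strictly more in every remaining column), so Player 1 never plays it.
On the remaining 2×2 (I, III vs C2, C3):
Let Player 1 play I with probability p. Expected payoff against C2: (-4)p + 5(1−p) = −9p + 5; against C3: 0p + (-4)(1−p) = 4p − 4.
Setting these equal: −9p + 5 = 4p − 4 ⇒ −13p = -9 ⇒ p = 9/13, and the value is (-9)·(9/13) + 5 = -16/13.
For Player 2: with q = P(C2), equating I's and III's payoffs gives −4q = 9q − 4 ⇒ q = 4/13.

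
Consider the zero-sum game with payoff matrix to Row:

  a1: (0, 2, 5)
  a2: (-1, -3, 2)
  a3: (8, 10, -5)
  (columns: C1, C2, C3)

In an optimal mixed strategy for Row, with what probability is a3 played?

5/18

Row minima: a1 → 0, a2 → -3, a3 → -5; maximin = 0.
Column maxima: C1 → 8, C2 → 10, C3 → 5; minimax = 5.
0 ≠ 5, so there is no saddle point; optimal play is mixed.
a2 is strictly dominated by a1, so Row never plays it.
With a2 eliminated, C2 is strictly dominated by C1 (it gives Row strictly more in every remaining row), so Column never plays it.
On the remaining 2×2 (a1, a3 vs C1, C3):
Let Row play a1 with probability p. Expected payoff against C1: 0p + 8(1−p) = −8p + 8; against C3: 5p + (-5)(1−p) = 10p − 5.
Setting these equal: −8p + 8 = 10p − 5 ⇒ −18p = -13 ⇒ p = 13/18, and the value is (-8)·(13/18) + 8 = 20/9.
For Column: with q = P(C1), equating a1's and a3's payoffs gives −5q + 5 = 13q − 5 ⇒ q = 5/9.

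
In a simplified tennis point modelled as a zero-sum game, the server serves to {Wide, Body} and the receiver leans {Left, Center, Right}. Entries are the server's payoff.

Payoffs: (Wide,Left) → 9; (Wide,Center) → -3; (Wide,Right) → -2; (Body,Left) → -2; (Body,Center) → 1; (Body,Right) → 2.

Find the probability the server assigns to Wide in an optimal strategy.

Row minima: Wide → -3, Body → -2; maximin = -2.
Column maxima: Left → 9, Center → 1, Right → 2; minimax = 1.
-2 ≠ 1, so there is no saddle point; optimal play is mixed.
Right is strictly dominated by Center (it gives the server strictly more in every row), so the receiver never plays it.
On the remaining 2×2 (Wide, Body vs Left, Center):
Let the server play Wide with probability p. Expected payoff against Left: 9p + (-2)(1−p) = 11p − 2; against Center: (-3)p + 1(1−p) = −4p + 1.
Setting these equal: 11p − 2 = −4p + 1 ⇒ 15p = 3 ⇒ p = 1/5, and the value is (11)·(1/5) − 2 = 1/5.
For the receiver: with q = P(Left), equating Wide's and Body's payoffs gives 12q − 3 = −3q + 1 ⇒ q = 4/15.

1/5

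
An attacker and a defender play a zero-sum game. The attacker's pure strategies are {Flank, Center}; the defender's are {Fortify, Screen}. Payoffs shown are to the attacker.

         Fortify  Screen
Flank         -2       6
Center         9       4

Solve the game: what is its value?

62/13

Row minima: Flank → -2, Center → 4; maximin = 4.
Column maxima: Fortify → 9, Screen → 6; minimax = 6.
4 ≠ 6, so there is no saddle point; optimal play is mixed.
Let the attacker play Flank with probability p. Expected payoff against Fortify: (-2)p + 9(1−p) = −11p + 9; against Screen: 6p + 4(1−p) = 2p + 4.
Setting these equal: −11p + 9 = 2p + 4 ⇒ −13p = -5 ⇒ p = 5/13, and the value is (-11)·(5/13) + 9 = 62/13.
For the defender: with q = P(Fortify), equating Flank's and Center's payoffs gives −8q + 6 = 5q + 4 ⇒ q = 2/13.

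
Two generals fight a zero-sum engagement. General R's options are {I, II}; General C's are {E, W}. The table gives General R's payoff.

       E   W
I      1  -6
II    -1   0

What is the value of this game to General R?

-3/4

Row minima: I → -6, II → -1; maximin = -1.
Column maxima: E → 1, W → 0; minimax = 0.
-1 ≠ 0, so there is no saddle point; optimal play is mixed.
Let General R play I with probability p. Expected payoff against E: 1p + (-1)(1−p) = 2p − 1; against W: (-6)p + 0(1−p) = −6p.
Setting these equal: 2p − 1 = −6p ⇒ 8p = 1 ⇒ p = 1/8, and the value is (2)·(1/8) − 1 = -3/4.
For General C: with q = P(E), equating I's and II's payoffs gives 7q − 6 = −q ⇒ q = 3/4.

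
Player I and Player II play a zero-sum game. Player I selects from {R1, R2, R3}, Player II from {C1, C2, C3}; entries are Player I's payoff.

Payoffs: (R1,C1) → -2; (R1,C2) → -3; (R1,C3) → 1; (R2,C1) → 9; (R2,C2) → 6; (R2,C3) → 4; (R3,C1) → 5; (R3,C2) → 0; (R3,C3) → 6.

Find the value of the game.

Row minima: R1 → -3, R2 → 4, R3 → 0; maximin = 4.
Column maxima: C1 → 9, C2 → 6, C3 → 6; minimax = 6.
4 ≠ 6, so there is no saddle point; optimal play is mixed.
R1 is strictly dominated by R2, so Player I never plays it.
C1 is strictly dominated by C2 (it gives Player I strictly more in every row), so Player II never plays it.
On the remaining 2×2 (R2, R3 vs C2, C3):
Let Player I play R2 with probability p. Expected payoff against C2: 6p + 0(1−p) = 6p; against C3: 4p + 6(1−p) = −2p + 6.
Setting these equal: 6p = −2p + 6 ⇒ 8p = 6 ⇒ p = 3/4, and the value is (6)·(3/4) = 9/2.
For Player II: with q = P(C2), equating R2's and R3's payoffs gives 2q + 4 = −6q + 6 ⇒ q = 1/4.

9/2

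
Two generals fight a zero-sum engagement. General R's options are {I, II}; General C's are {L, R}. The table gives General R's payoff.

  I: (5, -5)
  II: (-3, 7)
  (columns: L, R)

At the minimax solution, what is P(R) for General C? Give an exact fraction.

Row minima: I → -5, II → -3; maximin = -3.
Column maxima: L → 5, R → 7; minimax = 5.
-3 ≠ 5, so there is no saddle point; optimal play is mixed.
Let General R play I with probability p. Expected payoff against L: 5p + (-3)(1−p) = 8p − 3; against R: (-5)p + 7(1−p) = −12p + 7.
Setting these equal: 8p − 3 = −12p + 7 ⇒ 20p = 10 ⇒ p = 1/2, and the value is (8)·(1/2) − 3 = 1.
For General C: with q = P(L), equating I's and II's payoffs gives 10q − 5 = −10q + 7 ⇒ q = 3/5.

2/5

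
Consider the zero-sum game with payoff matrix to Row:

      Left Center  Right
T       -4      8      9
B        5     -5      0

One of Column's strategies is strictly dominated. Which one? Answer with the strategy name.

Center holds Row's payoff strictly below Right in every row: 8 < 9, -5 < 0.
So Right is strictly dominated for Column.

Right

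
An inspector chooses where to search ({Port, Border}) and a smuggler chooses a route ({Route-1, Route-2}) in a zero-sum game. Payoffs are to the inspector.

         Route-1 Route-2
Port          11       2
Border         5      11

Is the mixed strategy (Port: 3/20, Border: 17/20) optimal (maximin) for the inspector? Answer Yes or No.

No

Against Route-1 this mix gives (3/20)·11 + (17/20)·5 = 59/10.
Against Route-2 this mix gives (3/20)·2 + (17/20)·11 = 193/20.
The smuggler will play Route-1, holding the inspector to 59/10. Shifting weight toward the row that does better against Route-1 would raise this floor (the equalizing mix achieves 37/5 against both Route-1 and Route-2), so the proposed strategy is not optimal.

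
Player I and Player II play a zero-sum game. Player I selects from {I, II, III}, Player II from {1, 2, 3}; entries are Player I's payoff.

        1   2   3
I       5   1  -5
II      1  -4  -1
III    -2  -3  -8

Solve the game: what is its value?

-7/3

Row minima: I → -5, II → -4, III → -8; maximin = -4.
Column maxima: 1 → 5, 2 → 1, 3 → -1; minimax = -1.
-4 ≠ -1, so there is no saddle point; optimal play is mixed.
III is strictly dominated by I, so Player I never plays it.
1 is strictly dominated by 2 (it gives Player I strictly more in every row), so Player II never plays it.
On the remaining 2×2 (I, II vs 2, 3):
Let Player I play I with probability p. Expected payoff against 2: 1p + (-4)(1−p) = 5p − 4; against 3: (-5)p + (-1)(1−p) = −4p − 1.
Setting these equal: 5p − 4 = −4p − 1 ⇒ 9p = 3 ⇒ p = 1/3, and the value is (5)·(1/3) − 4 = -7/3.
For Player II: with q = P(2), equating I's and II's payoffs gives 6q − 5 = −3q − 1 ⇒ q = 4/9.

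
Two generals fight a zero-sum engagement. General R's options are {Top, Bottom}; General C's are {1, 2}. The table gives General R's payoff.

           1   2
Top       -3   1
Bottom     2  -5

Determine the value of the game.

-13/11

Row minima: Top → -3, Bottom → -5; maximin = -3.
Column maxima: 1 → 2, 2 → 1; minimax = 1.
-3 ≠ 1, so there is no saddle point; optimal play is mixed.
Let General R play Top with probability p. Expected payoff against 1: (-3)p + 2(1−p) = −5p + 2; against 2: 1p + (-5)(1−p) = 6p − 5.
Setting these equal: −5p + 2 = 6p − 5 ⇒ −11p = -7 ⇒ p = 7/11, and the value is (-5)·(7/11) + 2 = -13/11.
For General C: with q = P(1), equating Top's and Bottom's payoffs gives −4q + 1 = 7q − 5 ⇒ q = 6/11.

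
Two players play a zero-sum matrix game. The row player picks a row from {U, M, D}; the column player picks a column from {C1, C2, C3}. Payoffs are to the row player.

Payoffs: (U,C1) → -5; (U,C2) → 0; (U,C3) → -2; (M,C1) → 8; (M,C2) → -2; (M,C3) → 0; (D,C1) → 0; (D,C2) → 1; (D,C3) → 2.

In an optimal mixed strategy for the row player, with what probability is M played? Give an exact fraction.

1/11

Row minima: U → -5, M → -2, D → 0; maximin = 0.
Column maxima: C1 → 8, C2 → 1, C3 → 2; minimax = 1.
0 ≠ 1, so there is no saddle point; optimal play is mixed.
U is strictly dominated by D, so the row player never plays it.
With U eliminated, C3 is strictly dominated by C2 (it gives the row player strictly more in every remaining row), so the column player never plays it.
On the remaining 2×2 (M, D vs C1, C2):
Let the row player play M with probability p. Expected payoff against C1: 8p + 0(1−p) = 8p; against C2: (-2)p + 1(1−p) = −3p + 1.
Setting these equal: 8p = −3p + 1 ⇒ 11p = 1 ⇒ p = 1/11, and the value is (8)·(1/11) = 8/11.
For the column player: with q = P(C1), equating M's and D's payoffs gives 10q − 2 = −q + 1 ⇒ q = 3/11.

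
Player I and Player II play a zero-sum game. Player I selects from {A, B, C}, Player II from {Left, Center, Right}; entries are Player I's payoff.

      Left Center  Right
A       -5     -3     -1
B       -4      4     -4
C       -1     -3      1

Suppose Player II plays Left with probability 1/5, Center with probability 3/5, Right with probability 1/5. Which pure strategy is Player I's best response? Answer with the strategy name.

B

Expected payoff of A: (1/5)·(-5) + (3/5)·(-3) + (1/5)·(-1) = -3.
Expected payoff of B: (1/5)·(-4) + (3/5)·4 + (1/5)·(-4) = 4/5.
Expected payoff of C: (1/5)·(-1) + (3/5)·(-3) + (1/5)·1 = -9/5.
The largest is 4/5, so Player I's best response is B.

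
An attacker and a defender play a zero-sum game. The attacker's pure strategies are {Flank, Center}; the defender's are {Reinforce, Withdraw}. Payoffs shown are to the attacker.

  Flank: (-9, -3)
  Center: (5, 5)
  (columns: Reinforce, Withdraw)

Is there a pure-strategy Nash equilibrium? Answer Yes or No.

Row minima: Flank → -9, Center → 5; maximin = 5.
Column maxima: Reinforce → 5, Withdraw → 5; minimax = 5.
maximin = minimax = 5, so a saddle point exists.

Yes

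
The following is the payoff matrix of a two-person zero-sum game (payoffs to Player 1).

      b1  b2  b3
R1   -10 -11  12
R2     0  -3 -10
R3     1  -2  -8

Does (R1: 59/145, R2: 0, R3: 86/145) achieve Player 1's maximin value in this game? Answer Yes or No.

Against b1 this mix gives (59/145)·(-10) + (86/145)·1 = -504/145.
Against b2 this mix gives (59/145)·(-11) + (86/145)·(-2) = -821/145.
Against b3 this mix gives (59/145)·12 + (86/145)·(-8) = 4/29.
Player 2 will play b2, holding Player 1 to -821/145. Shifting weight toward the row that does better against b2 would raise this floor (the equalizing mix achieves -112/29 against both b2 and b3), so the proposed strategy is not optimal.

No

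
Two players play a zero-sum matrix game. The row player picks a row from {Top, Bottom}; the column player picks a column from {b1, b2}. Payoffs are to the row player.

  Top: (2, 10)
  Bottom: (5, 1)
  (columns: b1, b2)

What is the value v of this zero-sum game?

Row minima: Top → 2, Bottom → 1; maximin = 2.
Column maxima: b1 → 5, b2 → 10; minimax = 5.
2 ≠ 5, so there is no saddle point; optimal play is mixed.
Let the row player play Top with probability p. Expected payoff against b1: 2p + 5(1−p) = −3p + 5; against b2: 10p + 1(1−p) = 9p + 1.
Setting these equal: −3p + 5 = 9p + 1 ⇒ −12p = -4 ⇒ p = 1/3, and the value is (-3)·(1/3) + 5 = 4.
For the column player: with q = P(b1), equating Top's and Bottom's payoffs gives −8q + 10 = 4q + 1 ⇒ q = 3/4.

4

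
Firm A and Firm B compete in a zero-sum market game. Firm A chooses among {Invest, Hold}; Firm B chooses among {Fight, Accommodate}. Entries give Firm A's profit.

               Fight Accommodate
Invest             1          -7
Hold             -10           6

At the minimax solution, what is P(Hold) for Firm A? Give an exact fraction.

Row minima: Invest → -7, Hold → -10; maximin = -7.
Column maxima: Fight → 1, Accommodate → 6; minimax = 1.
-7 ≠ 1, so there is no saddle point; optimal play is mixed.
Let Firm A play Invest with probability p. Expected payoff against Fight: 1p + (-10)(1−p) = 11p − 10; against Accommodate: (-7)p + 6(1−p) = −13p + 6.
Setting these equal: 11p − 10 = −13p + 6 ⇒ 24p = 16 ⇒ p = 2/3, and the value is (11)·(2/3) − 10 = -8/3.
For Firm B: with q = P(Fight), equating Invest's and Hold's payoffs gives 8q − 7 = −16q + 6 ⇒ q = 13/24.

1/3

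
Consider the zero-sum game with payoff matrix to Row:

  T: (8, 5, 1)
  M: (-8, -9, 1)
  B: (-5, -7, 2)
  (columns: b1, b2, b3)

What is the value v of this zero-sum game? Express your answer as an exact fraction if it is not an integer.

Row minima: T → 1, M → -9, B → -7; maximin = 1.
Column maxima: b1 → 8, b2 → 5, b3 → 2; minimax = 2.
1 ≠ 2, so there is no saddle point; optimal play is mixed.
M is strictly dominated by B, so Row never plays it.
b1 is strictly dominated by b2 (it gives Row strictly more in every row), so Column never plays it.
On the remaining 2×2 (T, B vs b2, b3):
Let Row play T with probability p. Expected payoff against b2: 5p + (-7)(1−p) = 12p − 7; against b3: 1p + 2(1−p) = −p + 2.
Setting these equal: 12p − 7 = −p + 2 ⇒ 13p = 9 ⇒ p = 9/13, and the value is (12)·(9/13) − 7 = 17/13.
For Column: with q = P(b2), equating T's and B's payoffs gives 4q + 1 = −9q + 2 ⇒ q = 1/13.

17/13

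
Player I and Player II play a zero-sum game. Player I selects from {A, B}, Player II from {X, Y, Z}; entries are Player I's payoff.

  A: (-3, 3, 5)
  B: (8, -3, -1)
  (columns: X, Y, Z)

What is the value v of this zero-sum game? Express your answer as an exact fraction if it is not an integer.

Row minima: A → -3, B → -3; maximin = -3.
Column maxima: X → 8, Y → 3, Z → 5; minimax = 3.
-3 ≠ 3, so there is no saddle point; optimal play is mixed.
Z is strictly dominated by Y (it gives Player I strictly more in every row), so Player II never plays it.
On the remaining 2×2 (A, B vs X, Y):
Let Player I play A with probability p. Expected payoff against X: (-3)p + 8(1−p) = −11p + 8; against Y: 3p + (-3)(1−p) = 6p − 3.
Setting these equal: −11p + 8 = 6p − 3 ⇒ −17p = -11 ⇒ p = 11/17, and the value is (-11)·(11/17) + 8 = 15/17.
For Player II: with q = P(X), equating A's and B's payoffs gives −6q + 3 = 11q − 3 ⇒ q = 6/17.

15/17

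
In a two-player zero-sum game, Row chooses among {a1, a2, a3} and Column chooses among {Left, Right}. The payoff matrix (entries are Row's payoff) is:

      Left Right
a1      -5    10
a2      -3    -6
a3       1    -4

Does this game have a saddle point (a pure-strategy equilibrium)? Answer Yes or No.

Row minima: a1 → -5, a2 → -6, a3 → -4; maximin = -4.
Column maxima: Left → 1, Right → 10; minimax = 1.
-4 ≠ 1, so no pure-strategy equilibrium exists.

No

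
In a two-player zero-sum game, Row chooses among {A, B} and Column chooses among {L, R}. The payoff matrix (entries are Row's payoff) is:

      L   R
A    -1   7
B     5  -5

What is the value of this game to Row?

Row minima: A → -1, B → -5; maximin = -1.
Column maxima: L → 5, R → 7; minimax = 5.
-1 ≠ 5, so there is no saddle point; optimal play is mixed.
Let Row play A with probability p. Expected payoff against L: (-1)p + 5(1−p) = −6p + 5; against R: 7p + (-5)(1−p) = 12p − 5.
Setting these equal: −6p + 5 = 12p − 5 ⇒ −18p = -10 ⇒ p = 5/9, and the value is (-6)·(5/9) + 5 = 5/3.
For Column: with q = P(L), equating A's and B's payoffs gives −8q + 7 = 10q − 5 ⇒ q = 2/3.

5/3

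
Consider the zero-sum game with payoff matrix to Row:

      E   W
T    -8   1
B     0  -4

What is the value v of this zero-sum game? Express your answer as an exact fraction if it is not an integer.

Row minima: T → -8, B → -4; maximin = -4.
Column maxima: E → 0, W → 1; minimax = 0.
-4 ≠ 0, so there is no saddle point; optimal play is mixed.
Let Row play T with probability p. Expected payoff against E: (-8)p + 0(1−p) = −8p; against W: 1p + (-4)(1−p) = 5p − 4.
Setting these equal: −8p = 5p − 4 ⇒ −13p = -4 ⇒ p = 4/13, and the value is (-8)·(4/13) = -32/13.
For Column: with q = P(E), equating T's and B's payoffs gives −9q + 1 = 4q − 4 ⇒ q = 5/13.

-32/13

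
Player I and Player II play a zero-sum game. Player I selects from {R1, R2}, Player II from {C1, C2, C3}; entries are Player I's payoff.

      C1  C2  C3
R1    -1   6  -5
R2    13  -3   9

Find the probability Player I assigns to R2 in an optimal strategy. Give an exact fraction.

Row minima: R1 → -5, R2 → -3; maximin = -3.
Column maxima: C1 → 13, C2 → 6, C3 → 9; minimax = 6.
-3 ≠ 6, so there is no saddle point; optimal play is mixed.
C1 is strictly dominated by C3 (it gives Player I strictly more in every row), so Player II never plays it.
On the remaining 2×2 (R1, R2 vs C2, C3):
Let Player I play R1 with probability p. Expected payoff against C2: 6p + (-3)(1−p) = 9p − 3; against C3: (-5)p + 9(1−p) = −14p + 9.
Setting these equal: 9p − 3 = −14p + 9 ⇒ 23p = 12 ⇒ p = 12/23, and the value is (9)·(12/23) − 3 = 39/23.
For Player II: with q = P(C2), equating R1's and R2's payoffs gives 11q − 5 = −12q + 9 ⇒ q = 14/23.

11/23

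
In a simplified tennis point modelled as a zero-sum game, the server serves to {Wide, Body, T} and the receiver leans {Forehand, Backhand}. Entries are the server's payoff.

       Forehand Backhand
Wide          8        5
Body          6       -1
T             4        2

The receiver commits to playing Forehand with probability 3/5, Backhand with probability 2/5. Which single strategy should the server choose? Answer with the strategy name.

Expected payoff of Wide: (3/5)·8 + (2/5)·5 = 34/5.
Expected payoff of Body: (3/5)·6 + (2/5)·(-1) = 16/5.
Expected payoff of T: (3/5)·4 + (2/5)·2 = 16/5.
The largest is 34/5, so the server's best response is Wide.

Wide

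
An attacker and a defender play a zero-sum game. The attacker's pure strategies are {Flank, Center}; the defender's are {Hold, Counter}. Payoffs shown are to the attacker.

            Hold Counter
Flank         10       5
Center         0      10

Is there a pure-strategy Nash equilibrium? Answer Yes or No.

Row minima: Flank → 5, Center → 0; maximin = 5.
Column maxima: Hold → 10, Counter → 10; minimax = 10.
5 ≠ 10, so no pure-strategy equilibrium exists.

No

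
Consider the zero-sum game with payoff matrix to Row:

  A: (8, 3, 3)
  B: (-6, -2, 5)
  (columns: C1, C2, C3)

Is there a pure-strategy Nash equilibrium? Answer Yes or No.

Row minima: A → 3, B → -6; maximin = 3.
Column maxima: C1 → 8, C2 → 3, C3 → 5; minimax = 3.
maximin = minimax = 3, so a saddle point exists.

Yes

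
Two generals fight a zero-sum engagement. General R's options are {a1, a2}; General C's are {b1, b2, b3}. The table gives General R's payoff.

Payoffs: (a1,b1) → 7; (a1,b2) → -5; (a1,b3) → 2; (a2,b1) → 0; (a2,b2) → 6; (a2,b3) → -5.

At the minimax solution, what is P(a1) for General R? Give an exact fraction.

Row minima: a1 → -5, a2 → -5; maximin = -5.
Column maxima: b1 → 7, b2 → 6, b3 → 2; minimax = 2.
-5 ≠ 2, so there is no saddle point; optimal play is mixed.
b1 is strictly dominated by b3 (it gives General R strictly more in every row), so General C never plays it.
On the remaining 2×2 (a1, a2 vs b2, b3):
Let General R play a1 with probability p. Expected payoff against b2: (-5)p + 6(1−p) = −11p + 6; against b3: 2p + (-5)(1−p) = 7p − 5.
Setting these equal: −11p + 6 = 7p − 5 ⇒ −18p = -11 ⇒ p = 11/18, and the value is (-11)·(11/18) + 6 = -13/18.
For General C: with q = P(b2), equating a1's and a2's payoffs gives −7q + 2 = 11q − 5 ⇒ q = 7/18.

11/18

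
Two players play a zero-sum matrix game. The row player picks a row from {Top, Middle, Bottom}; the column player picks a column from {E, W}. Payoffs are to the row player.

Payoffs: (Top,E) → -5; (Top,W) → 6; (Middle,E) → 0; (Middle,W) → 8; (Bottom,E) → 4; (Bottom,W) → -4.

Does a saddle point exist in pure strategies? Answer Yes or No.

Row minima: Top → -5, Middle → 0, Bottom → -4; maximin = 0.
Column maxima: E → 4, W → 8; minimax = 4.
0 ≠ 4, so no pure-strategy equilibrium exists.

No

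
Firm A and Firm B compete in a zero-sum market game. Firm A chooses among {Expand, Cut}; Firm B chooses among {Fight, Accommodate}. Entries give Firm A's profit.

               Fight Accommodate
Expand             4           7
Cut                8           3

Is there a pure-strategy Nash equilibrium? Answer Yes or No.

Row minima: Expand → 4, Cut → 3; maximin = 4.
Column maxima: Fight → 8, Accommodate → 7; minimax = 7.
4 ≠ 7, so no pure-strategy equilibrium exists.

No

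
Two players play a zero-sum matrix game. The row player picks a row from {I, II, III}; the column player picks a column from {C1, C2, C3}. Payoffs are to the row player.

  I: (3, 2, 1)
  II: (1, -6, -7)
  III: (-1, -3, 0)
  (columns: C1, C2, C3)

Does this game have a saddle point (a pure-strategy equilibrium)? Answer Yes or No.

Yes

Row minima: I → 1, II → -7, III → -3; maximin = 1.
Column maxima: C1 → 3, C2 → 2, C3 → 1; minimax = 1.
maximin = minimax = 1, so a saddle point exists.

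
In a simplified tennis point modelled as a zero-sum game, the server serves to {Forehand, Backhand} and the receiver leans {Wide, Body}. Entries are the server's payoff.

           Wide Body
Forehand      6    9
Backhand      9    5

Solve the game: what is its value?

51/7

Row minima: Forehand → 6, Backhand → 5; maximin = 6.
Column maxima: Wide → 9, Body → 9; minimax = 9.
6 ≠ 9, so there is no saddle point; optimal play is mixed.
Let the server play Forehand with probability p. Expected payoff against Wide: 6p + 9(1−p) = −3p + 9; against Body: 9p + 5(1−p) = 4p + 5.
Setting these equal: −3p + 9 = 4p + 5 ⇒ −7p = -4 ⇒ p = 4/7, and the value is (-3)·(4/7) + 9 = 51/7.
For the receiver: with q = P(Wide), equating Forehand's and Backhand's payoffs gives −3q + 9 = 4q + 5 ⇒ q = 4/7.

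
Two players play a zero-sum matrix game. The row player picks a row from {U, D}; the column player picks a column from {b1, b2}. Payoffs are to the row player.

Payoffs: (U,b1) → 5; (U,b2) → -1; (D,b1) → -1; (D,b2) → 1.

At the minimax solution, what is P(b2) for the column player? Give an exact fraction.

Row minima: U → -1, D → -1; maximin = -1.
Column maxima: b1 → 5, b2 → 1; minimax = 1.
-1 ≠ 1, so there is no saddle point; optimal play is mixed.
Let the row player play U with probability p. Expected payoff against b1: 5p + (-1)(1−p) = 6p − 1; against b2: (-1)p + 1(1−p) = −2p + 1.
Setting these equal: 6p − 1 = −2p + 1 ⇒ 8p = 2 ⇒ p = 1/4, and the value is (6)·(1/4) − 1 = 1/2.
For the column player: with q = P(b1), equating U's and D's payoffs gives 6q − 1 = −2q + 1 ⇒ q = 1/4.

3/4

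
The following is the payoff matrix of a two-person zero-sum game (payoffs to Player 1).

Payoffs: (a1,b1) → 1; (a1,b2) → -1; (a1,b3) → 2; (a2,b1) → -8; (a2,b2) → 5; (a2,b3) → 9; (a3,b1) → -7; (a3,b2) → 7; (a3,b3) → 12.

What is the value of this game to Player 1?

0

Row minima: a1 → -1, a2 → -8, a3 → -7; maximin = -1.
Column maxima: b1 → 1, b2 → 7, b3 → 12; minimax = 1.
-1 ≠ 1, so there is no saddle point; optimal play is mixed.
a2 is strictly dominated by a3, so Player 1 never plays it.
b3 is strictly dominated by b1 (it gives Player 1 strictly more in every row), so Player 2 never plays it.
On the remaining 2×2 (a1, a3 vs b1, b2):
Let Player 1 play a1 with probability p. Expected payoff against b1: 1p + (-7)(1−p) = 8p − 7; against b2: (-1)p + 7(1−p) = −8p + 7.
Setting these equal: 8p − 7 = −8p + 7 ⇒ 16p = 14 ⇒ p = 7/8, and the value is (8)·(7/8) − 7 = 0.
For Player 2: with q = P(b1), equating a1's and a3's payoffs gives 2q − 1 = −14q + 7 ⇒ q = 1/2.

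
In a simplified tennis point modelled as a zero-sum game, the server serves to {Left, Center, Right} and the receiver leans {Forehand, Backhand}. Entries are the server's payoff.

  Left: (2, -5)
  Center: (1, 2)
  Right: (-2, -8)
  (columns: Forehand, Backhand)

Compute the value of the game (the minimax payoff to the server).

Row minima: Left → -5, Center → 1, Right → -8; maximin = 1.
Column maxima: Forehand → 2, Backhand → 2; minimax = 2.
1 ≠ 2, so there is no saddle point; optimal play is mixed.
Right is strictly dominated by Left, so the server never plays it.
On the remaining 2×2 (Left, Center vs Forehand, Backhand):
Let the server play Left with probability p. Expected payoff against Forehand: 2p + 1(1−p) = p + 1; against Backhand: (-5)p + 2(1−p) = −7p + 2.
Setting these equal: p + 1 = −7p + 2 ⇒ 8p = 1 ⇒ p = 1/8, and the value is (1)·(1/8) + 1 = 9/8.
For the receiver: with q = P(Forehand), equating Left's and Center's payoffs gives 7q − 5 = −q + 2 ⇒ q = 7/8.

9/8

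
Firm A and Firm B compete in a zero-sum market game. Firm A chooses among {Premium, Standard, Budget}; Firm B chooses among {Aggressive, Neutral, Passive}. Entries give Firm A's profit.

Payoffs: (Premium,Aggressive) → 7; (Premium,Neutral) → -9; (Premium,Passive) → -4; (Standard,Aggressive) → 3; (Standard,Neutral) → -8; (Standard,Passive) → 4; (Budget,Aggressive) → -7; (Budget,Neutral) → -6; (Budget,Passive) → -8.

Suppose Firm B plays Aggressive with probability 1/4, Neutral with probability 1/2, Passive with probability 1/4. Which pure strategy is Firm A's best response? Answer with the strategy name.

Standard

Expected payoff of Premium: (1/4)·7 + (1/2)·(-9) + (1/4)·(-4) = -15/4.
Expected payoff of Standard: (1/4)·3 + (1/2)·(-8) + (1/4)·4 = -9/4.
Expected payoff of Budget: (1/4)·(-7) + (1/2)·(-6) + (1/4)·(-8) = -27/4.
The largest is -9/4, so Firm A's best response is Standard.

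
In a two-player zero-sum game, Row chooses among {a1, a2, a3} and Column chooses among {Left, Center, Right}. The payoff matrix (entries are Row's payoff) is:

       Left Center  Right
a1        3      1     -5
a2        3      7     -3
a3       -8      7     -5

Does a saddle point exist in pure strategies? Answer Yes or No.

Yes

Row minima: a1 → -5, a2 → -3, a3 → -8; maximin = -3.
Column maxima: Left → 3, Center → 7, Right → -3; minimax = -3.
maximin = minimax = -3, so a saddle point exists.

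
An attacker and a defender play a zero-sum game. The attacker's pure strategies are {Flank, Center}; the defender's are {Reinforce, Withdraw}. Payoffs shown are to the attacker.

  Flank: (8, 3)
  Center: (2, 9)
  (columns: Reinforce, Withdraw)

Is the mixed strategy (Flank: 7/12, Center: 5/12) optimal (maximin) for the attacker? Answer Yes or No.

Yes

Against Reinforce this mix gives (7/12)·8 + (5/12)·2 = 11/2.
Against Withdraw this mix gives (7/12)·3 + (5/12)·9 = 11/2.
All of the defender's active replies (Reinforce, Withdraw) yield 11/2, and no column does worse for the attacker. The mix makes the defender indifferent and guarantees 11/2, so it is optimal.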